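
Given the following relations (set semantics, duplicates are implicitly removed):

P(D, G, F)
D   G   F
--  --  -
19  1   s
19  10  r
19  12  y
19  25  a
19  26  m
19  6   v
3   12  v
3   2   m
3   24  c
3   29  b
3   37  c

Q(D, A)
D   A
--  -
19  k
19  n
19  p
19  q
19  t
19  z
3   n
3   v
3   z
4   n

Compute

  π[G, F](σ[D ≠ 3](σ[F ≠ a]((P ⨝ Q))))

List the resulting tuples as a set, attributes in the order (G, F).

Natural join on D: {(19, 1, s, k), (19, 1, s, n), (19, 1, s, p), (19, 1, s, q), (19, 1, s, t), (19, 1, s, z), (19, 10, r, k), (19, 10, r, n), (19, 10, r, p), (19, 10, r, q), (19, 10, r, t), (19, 10, r, z), (19, 12, y, k), (19, 12, y, n), (19, 12, y, p), (19, 12, y, q), (19, 12, y, t), (19, 12, y, z), (19, 25, a, k), (19, 25, a, n), (19, 25, a, p), (19, 25, a, q), (19, 25, a, t), (19, 25, a, z), (19, 26, m, k), (19, 26, m, n), (19, 26, m, p), (19, 26, m, q), (19, 26, m, t), (19, 26, m, z), (19, 6, v, k), (19, 6, v, n), (19, 6, v, p), (19, 6, v, q), (19, 6, v, t), (19, 6, v, z), (3, 12, v, n), (3, 12, v, v), (3, 12, v, z), (3, 2, m, n), (3, 2, m, v), (3, 2, m, z), (3, 24, c, n), (3, 24, c, v), (3, 24, c, z), (3, 29, b, n), (3, 29, b, v), (3, 29, b, z), (3, 37, c, n), (3, 37, c, v), (3, 37, c, z)}
Selection F ≠ a: {(19, 1, s, k), (19, 1, s, n), (19, 1, s, p), (19, 1, s, q), (19, 1, s, t), (19, 1, s, z), (19, 10, r, k), (19, 10, r, n), (19, 10, r, p), (19, 10, r, q), (19, 10, r, t), (19, 10, r, z), (19, 12, y, k), (19, 12, y, n), (19, 12, y, p), (19, 12, y, q), (19, 12, y, t), (19, 12, y, z), (19, 26, m, k), (19, 26, m, n), (19, 26, m, p), (19, 26, m, q), (19, 26, m, t), (19, 26, m, z), (19, 6, v, k), (19, 6, v, n), (19, 6, v, p), (19, 6, v, q), (19, 6, v, t), (19, 6, v, z), (3, 12, v, n), (3, 12, v, v), (3, 12, v, z), (3, 2, m, n), (3, 2, m, v), (3, 2, m, z), (3, 24, c, n), (3, 24, c, v), (3, 24, c, z), (3, 29, b, n), (3, 29, b, v), (3, 29, b, z), (3, 37, c, n), (3, 37, c, v), (3, 37, c, z)}
Selection D ≠ 3: {(19, 1, s, k), (19, 1, s, n), (19, 1, s, p), (19, 1, s, q), (19, 1, s, t), (19, 1, s, z), (19, 10, r, k), (19, 10, r, n), (19, 10, r, p), (19, 10, r, q), (19, 10, r, t), (19, 10, r, z), (19, 12, y, k), (19, 12, y, n), (19, 12, y, p), (19, 12, y, q), (19, 12, y, t), (19, 12, y, z), (19, 26, m, k), (19, 26, m, n), (19, 26, m, p), (19, 26, m, q), (19, 26, m, t), (19, 26, m, z), (19, 6, v, k), (19, 6, v, n), (19, 6, v, p), (19, 6, v, q), (19, 6, v, t), (19, 6, v, z)}
π_{G, F} gives {(1, s), (10, r), (12, y), (26, m), (6, v)} (25 duplicate(s) eliminated).

{(1, s), (10, r), (12, y), (26, m), (6, v)}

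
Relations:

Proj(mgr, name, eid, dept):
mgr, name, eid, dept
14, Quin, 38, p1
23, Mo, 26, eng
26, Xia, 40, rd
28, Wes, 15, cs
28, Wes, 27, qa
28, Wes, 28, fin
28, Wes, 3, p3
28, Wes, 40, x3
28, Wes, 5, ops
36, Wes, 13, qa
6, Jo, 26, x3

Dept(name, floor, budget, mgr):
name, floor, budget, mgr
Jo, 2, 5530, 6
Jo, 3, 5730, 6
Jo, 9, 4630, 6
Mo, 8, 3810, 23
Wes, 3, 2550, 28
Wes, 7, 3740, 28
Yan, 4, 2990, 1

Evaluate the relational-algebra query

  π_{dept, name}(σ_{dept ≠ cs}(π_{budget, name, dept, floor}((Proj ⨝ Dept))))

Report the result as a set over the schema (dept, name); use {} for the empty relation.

Natural join on mgr, name: {(23, Mo, 26, eng, 8, 3810), (28, Wes, 15, cs, 3, 2550), (28, Wes, 15, cs, 7, 3740), (28, Wes, 27, qa, 3, 2550), (28, Wes, 27, qa, 7, 3740), (28, Wes, 28, fin, 3, 2550), (28, Wes, 28, fin, 7, 3740), (28, Wes, 3, p3, 3, 2550), (28, Wes, 3, p3, 7, 3740), (28, Wes, 40, x3, 3, 2550), (28, Wes, 40, x3, 7, 3740), (28, Wes, 5, ops, 3, 2550), (28, Wes, 5, ops, 7, 3740), (6, Jo, 26, x3, 2, 5530), (6, Jo, 26, x3, 3, 5730), (6, Jo, 26, x3, 9, 4630)}
Keep only column(s) budget, name, dept, floor: {(2550, Wes, cs, 3), (2550, Wes, fin, 3), (2550, Wes, ops, 3), (2550, Wes, p3, 3), (2550, Wes, qa, 3), (2550, Wes, x3, 3), (3740, Wes, cs, 7), (3740, Wes, fin, 7), (3740, Wes, ops, 7), (3740, Wes, p3, 7), (3740, Wes, qa, 7), (3740, Wes, x3, 7), (3810, Mo, eng, 8), (4630, Jo, x3, 9), (5530, Jo, x3, 2), (5730, Jo, x3, 3)}
σ[dept ≠ cs]: keep tuples satisfying dept ≠ cs → {(2550, Wes, fin, 3), (2550, Wes, ops, 3), (2550, Wes, p3, 3), (2550, Wes, qa, 3), (2550, Wes, x3, 3), (3740, Wes, fin, 7), (3740, Wes, ops, 7), (3740, Wes, p3, 7), (3740, Wes, qa, 7), (3740, Wes, x3, 7), (3810, Mo, eng, 8), (4630, Jo, x3, 9), (5530, Jo, x3, 2), (5730, Jo, x3, 3)}
Keep only column(s) dept, name (7 duplicate(s) eliminated): {(eng, Mo), (fin, Wes), (ops, Wes), (p3, Wes), (qa, Wes), (x3, Jo), (x3, Wes)}

{(eng, Mo), (fin, Wes), (ops, Wes), (p3, Wes), (qa, Wes), (x3, Jo), (x3, Wes)}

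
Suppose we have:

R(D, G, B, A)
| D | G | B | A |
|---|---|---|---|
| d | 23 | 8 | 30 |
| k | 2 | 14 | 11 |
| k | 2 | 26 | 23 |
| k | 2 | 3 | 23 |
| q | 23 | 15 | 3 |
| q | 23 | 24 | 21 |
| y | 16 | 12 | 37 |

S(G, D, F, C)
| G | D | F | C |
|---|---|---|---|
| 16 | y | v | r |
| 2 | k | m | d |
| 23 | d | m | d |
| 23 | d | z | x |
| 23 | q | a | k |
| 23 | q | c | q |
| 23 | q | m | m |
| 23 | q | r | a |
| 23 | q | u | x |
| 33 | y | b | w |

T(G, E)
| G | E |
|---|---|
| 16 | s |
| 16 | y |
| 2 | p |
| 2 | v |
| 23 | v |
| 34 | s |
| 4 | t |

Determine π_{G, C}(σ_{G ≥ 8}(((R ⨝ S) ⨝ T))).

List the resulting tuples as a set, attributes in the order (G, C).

{(16, r), (23, a), (23, d), (23, k), (23, m), (23, q), (23, x)}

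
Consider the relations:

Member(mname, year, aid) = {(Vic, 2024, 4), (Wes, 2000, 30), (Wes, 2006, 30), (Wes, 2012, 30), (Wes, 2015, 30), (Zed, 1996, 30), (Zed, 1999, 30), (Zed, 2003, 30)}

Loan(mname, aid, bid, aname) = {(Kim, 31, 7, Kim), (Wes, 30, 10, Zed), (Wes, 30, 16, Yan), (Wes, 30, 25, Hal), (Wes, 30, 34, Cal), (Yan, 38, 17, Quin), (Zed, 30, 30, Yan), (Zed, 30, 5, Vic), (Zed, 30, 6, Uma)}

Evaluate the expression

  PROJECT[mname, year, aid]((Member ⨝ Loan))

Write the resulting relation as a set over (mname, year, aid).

{(Wes, 2000, 30), (Wes, 2006, 30), (Wes, 2012, 30), (Wes, 2015, 30), (Zed, 1996, 30), (Zed, 1999, 30), (Zed, 2003, 30)}

Natural join on mname, aid: {(Wes, 2000, 30, 10, Zed), (Wes, 2000, 30, 16, Yan), (Wes, 2000, 30, 25, Hal), (Wes, 2000, 30, 34, Cal), (Wes, 2006, 30, 10, Zed), (Wes, 2006, 30, 16, Yan), (Wes, 2006, 30, 25, Hal), (Wes, 2006, 30, 34, Cal), (Wes, 2012, 30, 10, Zed), (Wes, 2012, 30, 16, Yan), (Wes, 2012, 30, 25, Hal), (Wes, 2012, 30, 34, Cal), (Wes, 2015, 30, 10, Zed), (Wes, 2015, 30, 16, Yan), (Wes, 2015, 30, 25, Hal), (Wes, 2015, 30, 34, Cal), (Zed, 1996, 30, 30, Yan), (Zed, 1996, 30, 5, Vic), (Zed, 1996, 30, 6, Uma), (Zed, 1999, 30, 30, Yan), (Zed, 1999, 30, 5, Vic), (Zed, 1999, 30, 6, Uma), (Zed, 2003, 30, 30, Yan), (Zed, 2003, 30, 5, Vic), (Zed, 2003, 30, 6, Uma)}
π_{mname, year, aid} gives {(Wes, 2000, 30), (Wes, 2006, 30), (Wes, 2012, 30), (Wes, 2015, 30), (Zed, 1996, 30), (Zed, 1999, 30), (Zed, 2003, 30)} (18 duplicate(s) eliminated).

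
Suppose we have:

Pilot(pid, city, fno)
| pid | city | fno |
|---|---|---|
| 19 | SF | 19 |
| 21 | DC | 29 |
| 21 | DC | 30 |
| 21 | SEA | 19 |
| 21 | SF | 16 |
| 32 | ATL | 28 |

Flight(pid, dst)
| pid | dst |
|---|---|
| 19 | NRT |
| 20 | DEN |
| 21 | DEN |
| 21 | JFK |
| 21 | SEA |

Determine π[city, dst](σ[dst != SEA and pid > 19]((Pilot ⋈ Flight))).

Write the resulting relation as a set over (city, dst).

{(DC, DEN), (DC, JFK), (SEA, DEN), (SEA, JFK), (SF, DEN), (SF, JFK)}

Natural join on pid: {(19, SF, 19, NRT), (21, DC, 29, DEN), (21, DC, 29, JFK), (21, DC, 29, SEA), (21, DC, 30, DEN), (21, DC, 30, JFK), (21, DC, 30, SEA), (21, SEA, 19, DEN), (21, SEA, 19, JFK), (21, SEA, 19, SEA), (21, SF, 16, DEN), (21, SF, 16, JFK), (21, SF, 16, SEA)}
σ[dst != SEA and pid > 19]: keep tuples satisfying dst != SEA and pid > 19 → {(21, DC, 29, DEN), (21, DC, 29, JFK), (21, DC, 30, DEN), (21, DC, 30, JFK), (21, SEA, 19, DEN), (21, SEA, 19, JFK), (21, SF, 16, DEN), (21, SF, 16, JFK)}
π[city, dst]: project onto (city, dst) (2 duplicate(s) eliminated) → {(DC, DEN), (DC, JFK), (SEA, DEN), (SEA, JFK), (SF, DEN), (SF, JFK)}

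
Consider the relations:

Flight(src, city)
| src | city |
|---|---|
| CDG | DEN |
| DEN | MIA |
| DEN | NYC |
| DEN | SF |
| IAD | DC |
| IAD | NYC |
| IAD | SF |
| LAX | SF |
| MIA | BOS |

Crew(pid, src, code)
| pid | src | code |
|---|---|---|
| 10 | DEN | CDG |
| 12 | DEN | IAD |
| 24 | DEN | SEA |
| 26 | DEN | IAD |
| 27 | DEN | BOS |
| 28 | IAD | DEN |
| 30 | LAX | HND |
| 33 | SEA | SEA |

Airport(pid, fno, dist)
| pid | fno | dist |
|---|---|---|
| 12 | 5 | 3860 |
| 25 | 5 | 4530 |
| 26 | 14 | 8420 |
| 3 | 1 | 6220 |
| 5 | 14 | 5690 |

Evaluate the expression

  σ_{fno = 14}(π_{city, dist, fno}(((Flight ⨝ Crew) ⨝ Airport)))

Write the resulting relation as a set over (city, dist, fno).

{(MIA, 8420, 14), (NYC, 8420, 14), (SF, 8420, 14)}

Natural join on src: {(DEN, MIA, 10, CDG), (DEN, MIA, 12, IAD), (DEN, MIA, 24, SEA), (DEN, MIA, 26, IAD), (DEN, MIA, 27, BOS), (DEN, NYC, 10, CDG), (DEN, NYC, 12, IAD), (DEN, NYC, 24, SEA), (DEN, NYC, 26, IAD), (DEN, NYC, 27, BOS), (DEN, SF, 10, CDG), (DEN, SF, 12, IAD), (DEN, SF, 24, SEA), (DEN, SF, 26, IAD), (DEN, SF, 27, BOS), (IAD, DC, 28, DEN), (IAD, NYC, 28, DEN), (IAD, SF, 28, DEN), (LAX, SF, 30, HND)}
Natural join on pid: {(DEN, MIA, 12, IAD, 5, 3860), (DEN, MIA, 26, IAD, 14, 8420), (DEN, NYC, 12, IAD, 5, 3860), (DEN, NYC, 26, IAD, 14, 8420), (DEN, SF, 12, IAD, 5, 3860), (DEN, SF, 26, IAD, 14, 8420)}
π_{city, dist, fno} gives {(MIA, 3860, 5), (MIA, 8420, 14), (NYC, 3860, 5), (NYC, 8420, 14), (SF, 3860, 5), (SF, 8420, 14)}.
Filtering on fno = 14 leaves {(MIA, 8420, 14), (NYC, 8420, 14), (SF, 8420, 14)}.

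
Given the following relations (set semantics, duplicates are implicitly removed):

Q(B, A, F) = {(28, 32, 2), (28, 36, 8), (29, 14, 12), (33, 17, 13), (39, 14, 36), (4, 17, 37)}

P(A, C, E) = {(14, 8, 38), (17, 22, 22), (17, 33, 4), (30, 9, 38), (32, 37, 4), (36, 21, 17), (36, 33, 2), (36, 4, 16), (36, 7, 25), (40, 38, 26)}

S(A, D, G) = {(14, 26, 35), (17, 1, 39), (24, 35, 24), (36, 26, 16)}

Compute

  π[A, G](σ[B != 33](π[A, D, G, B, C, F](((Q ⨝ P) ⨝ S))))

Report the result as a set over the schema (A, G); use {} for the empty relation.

Q ⋈ P (natural join on A): {(28, 32, 2, 37, 4), (28, 36, 8, 21, 17), (28, 36, 8, 33, 2), (28, 36, 8, 4, 16), (28, 36, 8, 7, 25), (29, 14, 12, 8, 38), (33, 17, 13, 22, 22), (33, 17, 13, 33, 4), (39, 14, 36, 8, 38), (4, 17, 37, 22, 22), (4, 17, 37, 33, 4)}
(Q ⨝ P) ⋈ S (natural join on A): {(28, 36, 8, 21, 17, 26, 16), (28, 36, 8, 33, 2, 26, 16), (28, 36, 8, 4, 16, 26, 16), (28, 36, 8, 7, 25, 26, 16), (29, 14, 12, 8, 38, 26, 35), (33, 17, 13, 22, 22, 1, 39), (33, 17, 13, 33, 4, 1, 39), (39, 14, 36, 8, 38, 26, 35), (4, 17, 37, 22, 22, 1, 39), (4, 17, 37, 33, 4, 1, 39)}
Keep only column(s) A, D, G, B, C, F: {(14, 26, 35, 29, 8, 12), (14, 26, 35, 39, 8, 36), (17, 1, 39, 33, 22, 13), (17, 1, 39, 33, 33, 13), (17, 1, 39, 4, 22, 37), (17, 1, 39, 4, 33, 37), (36, 26, 16, 28, 21, 8), (36, 26, 16, 28, 33, 8), (36, 26, 16, 28, 4, 8), (36, 26, 16, 28, 7, 8)}
Apply σ_{B != 33}; surviving tuples: {(14, 26, 35, 29, 8, 12), (14, 26, 35, 39, 8, 36), (17, 1, 39, 4, 22, 37), (17, 1, 39, 4, 33, 37), (36, 26, 16, 28, 21, 8), (36, 26, 16, 28, 33, 8), (36, 26, 16, 28, 4, 8), (36, 26, 16, 28, 7, 8)}
Keep only column(s) A, G (5 duplicate(s) eliminated): {(14, 35), (17, 39), (36, 16)}

{(14, 35), (17, 39), (36, 16)}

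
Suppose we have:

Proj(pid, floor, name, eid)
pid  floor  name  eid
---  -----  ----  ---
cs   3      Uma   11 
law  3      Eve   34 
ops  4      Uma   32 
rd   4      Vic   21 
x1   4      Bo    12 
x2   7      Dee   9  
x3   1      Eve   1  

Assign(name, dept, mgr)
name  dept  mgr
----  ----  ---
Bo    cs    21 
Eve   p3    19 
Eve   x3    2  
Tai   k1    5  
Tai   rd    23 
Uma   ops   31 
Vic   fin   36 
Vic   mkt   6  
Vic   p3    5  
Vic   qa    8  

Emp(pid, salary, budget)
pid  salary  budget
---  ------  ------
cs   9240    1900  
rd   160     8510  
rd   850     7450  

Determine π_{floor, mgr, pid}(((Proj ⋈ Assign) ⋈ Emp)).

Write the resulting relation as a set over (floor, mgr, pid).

Natural join on name: {(cs, 3, Uma, 11, ops, 31), (law, 3, Eve, 34, p3, 19), (law, 3, Eve, 34, x3, 2), (ops, 4, Uma, 32, ops, 31), (rd, 4, Vic, 21, fin, 36), (rd, 4, Vic, 21, mkt, 6), (rd, 4, Vic, 21, p3, 5), (rd, 4, Vic, 21, qa, 8), (x1, 4, Bo, 12, cs, 21), (x3, 1, Eve, 1, p3, 19), (x3, 1, Eve, 1, x3, 2)}
Natural join on pid: {(cs, 3, Uma, 11, ops, 31, 9240, 1900), (rd, 4, Vic, 21, fin, 36, 160, 8510), (rd, 4, Vic, 21, fin, 36, 850, 7450), (rd, 4, Vic, 21, mkt, 6, 160, 8510), (rd, 4, Vic, 21, mkt, 6, 850, 7450), (rd, 4, Vic, 21, p3, 5, 160, 8510), (rd, 4, Vic, 21, p3, 5, 850, 7450), (rd, 4, Vic, 21, qa, 8, 160, 8510), (rd, 4, Vic, 21, qa, 8, 850, 7450)}
Keep only column(s) floor, mgr, pid (4 duplicate(s) eliminated): {(3, 31, cs), (4, 36, rd), (4, 5, rd), (4, 6, rd), (4, 8, rd)}

{(3, 31, cs), (4, 36, rd), (4, 5, rd), (4, 6, rd), (4, 8, rd)}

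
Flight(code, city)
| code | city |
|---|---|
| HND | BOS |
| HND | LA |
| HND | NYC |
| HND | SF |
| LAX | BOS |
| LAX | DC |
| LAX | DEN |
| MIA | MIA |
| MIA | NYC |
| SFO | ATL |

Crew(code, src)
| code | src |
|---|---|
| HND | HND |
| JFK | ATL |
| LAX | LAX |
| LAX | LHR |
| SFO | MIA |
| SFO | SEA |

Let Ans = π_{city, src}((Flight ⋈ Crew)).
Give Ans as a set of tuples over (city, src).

{(ATL, MIA), (ATL, SEA), (BOS, HND), (BOS, LAX), (BOS, LHR), (DC, LAX), (DC, LHR), (DEN, LAX), (DEN, LHR), (LA, HND), (NYC, HND), (SF, HND)}

Natural join on code: {(HND, BOS, HND), (HND, LA, HND), (HND, NYC, HND), (HND, SF, HND), (LAX, BOS, LAX), (LAX, BOS, LHR), (LAX, DC, LAX), (LAX, DC, LHR), (LAX, DEN, LAX), (LAX, DEN, LHR), (SFO, ATL, MIA), (SFO, ATL, SEA)}
π_{city, src} gives {(ATL, MIA), (ATL, SEA), (BOS, HND), (BOS, LAX), (BOS, LHR), (DC, LAX), (DC, LHR), (DEN, LAX), (DEN, LHR), (LA, HND), (NYC, HND), (SF, HND)}.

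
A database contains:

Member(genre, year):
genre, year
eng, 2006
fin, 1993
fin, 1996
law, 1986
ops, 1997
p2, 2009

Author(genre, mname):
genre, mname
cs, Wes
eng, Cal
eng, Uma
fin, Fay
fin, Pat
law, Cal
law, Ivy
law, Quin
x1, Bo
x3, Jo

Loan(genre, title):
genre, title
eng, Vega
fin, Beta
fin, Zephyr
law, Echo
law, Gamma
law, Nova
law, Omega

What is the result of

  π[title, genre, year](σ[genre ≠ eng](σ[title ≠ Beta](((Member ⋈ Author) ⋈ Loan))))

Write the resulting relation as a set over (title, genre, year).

Member ⋈ Author (natural join on genre): {(eng, 2006, Cal), (eng, 2006, Uma), (fin, 1993, Fay), (fin, 1993, Pat), (fin, 1996, Fay), (fin, 1996, Pat), (law, 1986, Cal), (law, 1986, Ivy), (law, 1986, Quin)}
(Member ⋈ Author) ⋈ Loan (natural join on genre): {(eng, 2006, Cal, Vega), (eng, 2006, Uma, Vega), (fin, 1993, Fay, Beta), (fin, 1993, Fay, Zephyr), (fin, 1993, Pat, Beta), (fin, 1993, Pat, Zephyr), (fin, 1996, Fay, Beta), (fin, 1996, Fay, Zephyr), (fin, 1996, Pat, Beta), (fin, 1996, Pat, Zephyr), (law, 1986, Cal, Echo), (law, 1986, Cal, Gamma), (law, 1986, Cal, Nova), (law, 1986, Cal, Omega), (law, 1986, Ivy, Echo), (law, 1986, Ivy, Gamma), (law, 1986, Ivy, Nova), (law, 1986, Ivy, Omega), (law, 1986, Quin, Echo), (law, 1986, Quin, Gamma), (law, 1986, Quin, Nova), (law, 1986, Quin, Omega)}
Apply σ_{title ≠ Beta}; surviving tuples: {(eng, 2006, Cal, Vega), (eng, 2006, Uma, Vega), (fin, 1993, Fay, Zephyr), (fin, 1993, Pat, Zephyr), (fin, 1996, Fay, Zephyr), (fin, 1996, Pat, Zephyr), (law, 1986, Cal, Echo), (law, 1986, Cal, Gamma), (law, 1986, Cal, Nova), (law, 1986, Cal, Omega), (law, 1986, Ivy, Echo), (law, 1986, Ivy, Gamma), (law, 1986, Ivy, Nova), (law, 1986, Ivy, Omega), (law, 1986, Quin, Echo), (law, 1986, Quin, Gamma), (law, 1986, Quin, Nova), (law, 1986, Quin, Omega)}
Apply σ_{genre ≠ eng}; surviving tuples: {(fin, 1993, Fay, Zephyr), (fin, 1993, Pat, Zephyr), (fin, 1996, Fay, Zephyr), (fin, 1996, Pat, Zephyr), (law, 1986, Cal, Echo), (law, 1986, Cal, Gamma), (law, 1986, Cal, Nova), (law, 1986, Cal, Omega), (law, 1986, Ivy, Echo), (law, 1986, Ivy, Gamma), (law, 1986, Ivy, Nova), (law, 1986, Ivy, Omega), (law, 1986, Quin, Echo), (law, 1986, Quin, Gamma), (law, 1986, Quin, Nova), (law, 1986, Quin, Omega)}
π_{title, genre, year} gives {(Echo, law, 1986), (Gamma, law, 1986), (Nova, law, 1986), (Omega, law, 1986), (Zephyr, fin, 1993), (Zephyr, fin, 1996)} (10 duplicate(s) eliminated).

{(Echo, law, 1986), (Gamma, law, 1986), (Nova, law, 1986), (Omega, law, 1986), (Zephyr, fin, 1993), (Zephyr, fin, 1996)}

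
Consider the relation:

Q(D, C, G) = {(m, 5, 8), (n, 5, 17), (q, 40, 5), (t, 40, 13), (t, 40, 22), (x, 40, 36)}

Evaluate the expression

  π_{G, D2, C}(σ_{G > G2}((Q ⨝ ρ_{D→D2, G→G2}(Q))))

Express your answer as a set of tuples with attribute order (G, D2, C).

ρ[D→D2, G→G2]: schema becomes (D2, C, G2); tuples unchanged.
Joining Q and ρ_{D→D2, G→G2}(Q) on C yields {(m, 5, 8, m, 8), (m, 5, 8, n, 17), (n, 5, 17, m, 8), (n, 5, 17, n, 17), (q, 40, 5, q, 5), (q, 40, 5, t, 13), (q, 40, 5, t, 22), (q, 40, 5, x, 36), (t, 40, 13, q, 5), (t, 40, 13, t, 13), (t, 40, 13, t, 22), (t, 40, 13, x, 36), (t, 40, 22, q, 5), (t, 40, 22, t, 13), (t, 40, 22, t, 22), (t, 40, 22, x, 36), (x, 40, 36, q, 5), (x, 40, 36, t, 13), (x, 40, 36, t, 22), (x, 40, 36, x, 36)}.
Apply σ_{G > G2}; surviving tuples: {(n, 5, 17, m, 8), (t, 40, 13, q, 5), (t, 40, 22, q, 5), (t, 40, 22, t, 13), (x, 40, 36, q, 5), (x, 40, 36, t, 13), (x, 40, 36, t, 22)}
Keep only column(s) G, D2, C (1 duplicate(s) eliminated): {(13, q, 40), (17, m, 5), (22, q, 40), (22, t, 40), (36, q, 40), (36, t, 40)}

{(13, q, 40), (17, m, 5), (22, q, 40), (22, t, 40), (36, q, 40), (36, t, 40)}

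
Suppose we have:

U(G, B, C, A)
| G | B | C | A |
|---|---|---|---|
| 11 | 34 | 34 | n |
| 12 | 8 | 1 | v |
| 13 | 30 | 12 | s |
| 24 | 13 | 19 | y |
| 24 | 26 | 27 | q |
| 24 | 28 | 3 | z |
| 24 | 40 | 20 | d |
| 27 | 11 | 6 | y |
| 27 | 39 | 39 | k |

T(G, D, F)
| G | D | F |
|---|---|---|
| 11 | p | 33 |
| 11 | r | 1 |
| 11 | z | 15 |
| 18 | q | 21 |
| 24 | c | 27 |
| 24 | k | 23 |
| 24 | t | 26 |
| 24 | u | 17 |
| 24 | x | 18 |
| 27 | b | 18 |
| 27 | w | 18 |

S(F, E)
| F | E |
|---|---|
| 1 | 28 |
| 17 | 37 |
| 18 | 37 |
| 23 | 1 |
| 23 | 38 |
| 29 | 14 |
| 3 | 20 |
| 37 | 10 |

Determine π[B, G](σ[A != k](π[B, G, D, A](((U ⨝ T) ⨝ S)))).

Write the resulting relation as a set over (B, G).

Natural join on G: {(11, 34, 34, n, p, 33), (11, 34, 34, n, r, 1), (11, 34, 34, n, z, 15), (24, 13, 19, y, c, 27), (24, 13, 19, y, k, 23), (24, 13, 19, y, t, 26), (24, 13, 19, y, u, 17), (24, 13, 19, y, x, 18), (24, 26, 27, q, c, 27), (24, 26, 27, q, k, 23), (24, 26, 27, q, t, 26), (24, 26, 27, q, u, 17), (24, 26, 27, q, x, 18), (24, 28, 3, z, c, 27), (24, 28, 3, z, k, 23), (24, 28, 3, z, t, 26), (24, 28, 3, z, u, 17), (24, 28, 3, z, x, 18), (24, 40, 20, d, c, 27), (24, 40, 20, d, k, 23), (24, 40, 20, d, t, 26), (24, 40, 20, d, u, 17), (24, 40, 20, d, x, 18), (27, 11, 6, y, b, 18), (27, 11, 6, y, w, 18), (27, 39, 39, k, b, 18), (27, 39, 39, k, w, 18)}
Natural join on F: {(11, 34, 34, n, r, 1, 28), (24, 13, 19, y, k, 23, 1), (24, 13, 19, y, k, 23, 38), (24, 13, 19, y, u, 17, 37), (24, 13, 19, y, x, 18, 37), (24, 26, 27, q, k, 23, 1), (24, 26, 27, q, k, 23, 38), (24, 26, 27, q, u, 17, 37), (24, 26, 27, q, x, 18, 37), (24, 28, 3, z, k, 23, 1), (24, 28, 3, z, k, 23, 38), (24, 28, 3, z, u, 17, 37), (24, 28, 3, z, x, 18, 37), (24, 40, 20, d, k, 23, 1), (24, 40, 20, d, k, 23, 38), (24, 40, 20, d, u, 17, 37), (24, 40, 20, d, x, 18, 37), (27, 11, 6, y, b, 18, 37), (27, 11, 6, y, w, 18, 37), (27, 39, 39, k, b, 18, 37), (27, 39, 39, k, w, 18, 37)}
Projecting to B, G, D, A (4 duplicate(s) eliminated): {(11, 27, b, y), (11, 27, w, y), (13, 24, k, y), (13, 24, u, y), (13, 24, x, y), (26, 24, k, q), (26, 24, u, q), (26, 24, x, q), (28, 24, k, z), (28, 24, u, z), (28, 24, x, z), (34, 11, r, n), (39, 27, b, k), (39, 27, w, k), (40, 24, k, d), (40, 24, u, d), (40, 24, x, d)}
σ[A != k]: keep tuples satisfying A != k → {(11, 27, b, y), (11, 27, w, y), (13, 24, k, y), (13, 24, u, y), (13, 24, x, y), (26, 24, k, q), (26, 24, u, q), (26, 24, x, q), (28, 24, k, z), (28, 24, u, z), (28, 24, x, z), (34, 11, r, n), (40, 24, k, d), (40, 24, u, d), (40, 24, x, d)}
Projecting to B, G (9 duplicate(s) eliminated): {(11, 27), (13, 24), (26, 24), (28, 24), (34, 11), (40, 24)}

{(11, 27), (13, 24), (26, 24), (28, 24), (34, 11), (40, 24)}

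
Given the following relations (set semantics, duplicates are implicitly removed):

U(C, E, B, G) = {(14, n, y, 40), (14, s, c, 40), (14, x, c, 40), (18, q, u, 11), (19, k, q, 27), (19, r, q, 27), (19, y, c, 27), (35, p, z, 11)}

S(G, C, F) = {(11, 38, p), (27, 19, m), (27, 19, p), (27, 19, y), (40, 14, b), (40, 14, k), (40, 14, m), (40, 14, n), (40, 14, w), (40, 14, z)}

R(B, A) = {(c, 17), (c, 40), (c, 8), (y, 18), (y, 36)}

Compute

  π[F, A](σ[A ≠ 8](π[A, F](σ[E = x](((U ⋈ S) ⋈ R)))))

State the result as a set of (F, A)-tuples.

{(b, 17), (b, 40), (k, 17), (k, 40), (m, 17), (m, 40), (n, 17), (n, 40), (w, 17), (w, 40), (z, 17), (z, 40)}

Joining U and S on C, G yields {(14, n, y, 40, b), (14, n, y, 40, k), (14, n, y, 40, m), (14, n, y, 40, n), (14, n, y, 40, w), (14, n, y, 40, z), (14, s, c, 40, b), (14, s, c, 40, k), (14, s, c, 40, m), (14, s, c, 40, n), (14, s, c, 40, w), (14, s, c, 40, z), (14, x, c, 40, b), (14, x, c, 40, k), (14, x, c, 40, m), (14, x, c, 40, n), (14, x, c, 40, w), (14, x, c, 40, z), (19, k, q, 27, m), (19, k, q, 27, p), (19, k, q, 27, y), (19, r, q, 27, m), (19, r, q, 27, p), (19, r, q, 27, y), (19, y, c, 27, m), (19, y, c, 27, p), (19, y, c, 27, y)}.
Joining (U ⋈ S) and R on B yields {(14, n, y, 40, b, 18), (14, n, y, 40, b, 36), (14, n, y, 40, k, 18), (14, n, y, 40, k, 36), (14, n, y, 40, m, 18), (14, n, y, 40, m, 36), (14, n, y, 40, n, 18), (14, n, y, 40, n, 36), (14, n, y, 40, w, 18), (14, n, y, 40, w, 36), (14, n, y, 40, z, 18), (14, n, y, 40, z, 36), (14, s, c, 40, b, 17), (14, s, c, 40, b, 40), (14, s, c, 40, b, 8), (14, s, c, 40, k, 17), (14, s, c, 40, k, 40), (14, s, c, 40, k, 8), (14, s, c, 40, m, 17), (14, s, c, 40, m, 40), (14, s, c, 40, m, 8), (14, s, c, 40, n, 17), (14, s, c, 40, n, 40), (14, s, c, 40, n, 8), (14, s, c, 40, w, 17), (14, s, c, 40, w, 40), (14, s, c, 40, w, 8), (14, s, c, 40, z, 17), (14, s, c, 40, z, 40), (14, s, c, 40, z, 8), (14, x, c, 40, b, 17), (14, x, c, 40, b, 40), (14, x, c, 40, b, 8), (14, x, c, 40, k, 17), (14, x, c, 40, k, 40), (14, x, c, 40, k, 8), (14, x, c, 40, m, 17), (14, x, c, 40, m, 40), (14, x, c, 40, m, 8), (14, x, c, 40, n, 17), (14, x, c, 40, n, 40), (14, x, c, 40, n, 8), (14, x, c, 40, w, 17), (14, x, c, 40, w, 40), (14, x, c, 40, w, 8), (14, x, c, 40, z, 17), (14, x, c, 40, z, 40), (14, x, c, 40, z, 8), (19, y, c, 27, m, 17), (19, y, c, 27, m, 40), (19, y, c, 27, m, 8), (19, y, c, 27, p, 17), (19, y, c, 27, p, 40), (19, y, c, 27, p, 8), (19, y, c, 27, y, 17), (19, y, c, 27, y, 40), (19, y, c, 27, y, 8)}.
σ[E = x]: keep tuples satisfying E = x → {(14, x, c, 40, b, 17), (14, x, c, 40, b, 40), (14, x, c, 40, b, 8), (14, x, c, 40, k, 17), (14, x, c, 40, k, 40), (14, x, c, 40, k, 8), (14, x, c, 40, m, 17), (14, x, c, 40, m, 40), (14, x, c, 40, m, 8), (14, x, c, 40, n, 17), (14, x, c, 40, n, 40), (14, x, c, 40, n, 8), (14, x, c, 40, w, 17), (14, x, c, 40, w, 40), (14, x, c, 40, w, 8), (14, x, c, 40, z, 17), (14, x, c, 40, z, 40), (14, x, c, 40, z, 8)}
π_{A, F} gives {(17, b), (17, k), (17, m), (17, n), (17, w), (17, z), (40, b), (40, k), (40, m), (40, n), (40, w), (40, z), (8, b), (8, k), (8, m), (8, n), (8, w), (8, z)}.
σ[A ≠ 8]: keep tuples satisfying A ≠ 8 → {(17, b), (17, k), (17, m), (17, n), (17, w), (17, z), (40, b), (40, k), (40, m), (40, n), (40, w), (40, z)}
π_{F, A} gives {(b, 17), (b, 40), (k, 17), (k, 40), (m, 17), (m, 40), (n, 17), (n, 40), (w, 17), (w, 40), (z, 17), (z, 40)}.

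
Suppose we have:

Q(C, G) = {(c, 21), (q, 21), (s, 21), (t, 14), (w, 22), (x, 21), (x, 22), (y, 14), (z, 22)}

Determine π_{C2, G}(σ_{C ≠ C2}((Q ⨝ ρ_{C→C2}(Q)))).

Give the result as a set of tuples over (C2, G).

{(c, 21), (q, 21), (s, 21), (t, 14), (w, 22), (x, 21), (x, 22), (y, 14), (z, 22)}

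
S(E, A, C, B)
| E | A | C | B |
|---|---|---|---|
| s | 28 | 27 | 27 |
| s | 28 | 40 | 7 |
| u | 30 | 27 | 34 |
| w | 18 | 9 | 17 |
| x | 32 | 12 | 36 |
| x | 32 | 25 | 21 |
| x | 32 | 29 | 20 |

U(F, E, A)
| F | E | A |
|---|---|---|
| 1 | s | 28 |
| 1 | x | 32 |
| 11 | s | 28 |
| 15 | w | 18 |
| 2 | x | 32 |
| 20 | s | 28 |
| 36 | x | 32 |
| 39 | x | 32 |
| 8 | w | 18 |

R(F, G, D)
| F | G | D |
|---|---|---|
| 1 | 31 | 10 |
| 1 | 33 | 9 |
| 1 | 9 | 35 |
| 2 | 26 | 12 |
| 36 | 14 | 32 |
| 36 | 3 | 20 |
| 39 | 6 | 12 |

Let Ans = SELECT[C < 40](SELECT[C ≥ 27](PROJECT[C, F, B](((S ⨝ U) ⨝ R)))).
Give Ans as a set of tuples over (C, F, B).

{(27, 1, 27), (29, 1, 20), (29, 2, 20), (29, 36, 20), (29, 39, 20)}

Joining S and U on E, A yields {(s, 28, 27, 27, 1), (s, 28, 27, 27, 11), (s, 28, 27, 27, 20), (s, 28, 40, 7, 1), (s, 28, 40, 7, 11), (s, 28, 40, 7, 20), (w, 18, 9, 17, 15), (w, 18, 9, 17, 8), (x, 32, 12, 36, 1), (x, 32, 12, 36, 2), (x, 32, 12, 36, 36), (x, 32, 12, 36, 39), (x, 32, 25, 21, 1), (x, 32, 25, 21, 2), (x, 32, 25, 21, 36), (x, 32, 25, 21, 39), (x, 32, 29, 20, 1), (x, 32, 29, 20, 2), (x, 32, 29, 20, 36), (x, 32, 29, 20, 39)}.
Joining (S ⨝ U) and R on F yields {(s, 28, 27, 27, 1, 31, 10), (s, 28, 27, 27, 1, 33, 9), (s, 28, 27, 27, 1, 9, 35), (s, 28, 40, 7, 1, 31, 10), (s, 28, 40, 7, 1, 33, 9), (s, 28, 40, 7, 1, 9, 35), (x, 32, 12, 36, 1, 31, 10), (x, 32, 12, 36, 1, 33, 9), (x, 32, 12, 36, 1, 9, 35), (x, 32, 12, 36, 2, 26, 12), (x, 32, 12, 36, 36, 14, 32), (x, 32, 12, 36, 36, 3, 20), (x, 32, 12, 36, 39, 6, 12), (x, 32, 25, 21, 1, 31, 10), (x, 32, 25, 21, 1, 33, 9), (x, 32, 25, 21, 1, 9, 35), (x, 32, 25, 21, 2, 26, 12), (x, 32, 25, 21, 36, 14, 32), (x, 32, 25, 21, 36, 3, 20), (x, 32, 25, 21, 39, 6, 12), (x, 32, 29, 20, 1, 31, 10), (x, 32, 29, 20, 1, 33, 9), (x, 32, 29, 20, 1, 9, 35), (x, 32, 29, 20, 2, 26, 12), (x, 32, 29, 20, 36, 14, 32), (x, 32, 29, 20, 36, 3, 20), (x, 32, 29, 20, 39, 6, 12)}.
π[C, F, B]: project onto (C, F, B) (13 duplicate(s) eliminated) → {(12, 1, 36), (12, 2, 36), (12, 36, 36), (12, 39, 36), (25, 1, 21), (25, 2, 21), (25, 36, 21), (25, 39, 21), (27, 1, 27), (29, 1, 20), (29, 2, 20), (29, 36, 20), (29, 39, 20), (40, 1, 7)}
Filtering on C ≥ 27 leaves {(27, 1, 27), (29, 1, 20), (29, 2, 20), (29, 36, 20), (29, 39, 20), (40, 1, 7)}.
Filtering on C < 40 leaves {(27, 1, 27), (29, 1, 20), (29, 2, 20), (29, 36, 20), (29, 39, 20)}.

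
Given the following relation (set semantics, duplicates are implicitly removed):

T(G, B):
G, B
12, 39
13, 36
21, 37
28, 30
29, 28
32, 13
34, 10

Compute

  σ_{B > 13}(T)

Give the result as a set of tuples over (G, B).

{(12, 39), (13, 36), (21, 37), (28, 30), (29, 28)}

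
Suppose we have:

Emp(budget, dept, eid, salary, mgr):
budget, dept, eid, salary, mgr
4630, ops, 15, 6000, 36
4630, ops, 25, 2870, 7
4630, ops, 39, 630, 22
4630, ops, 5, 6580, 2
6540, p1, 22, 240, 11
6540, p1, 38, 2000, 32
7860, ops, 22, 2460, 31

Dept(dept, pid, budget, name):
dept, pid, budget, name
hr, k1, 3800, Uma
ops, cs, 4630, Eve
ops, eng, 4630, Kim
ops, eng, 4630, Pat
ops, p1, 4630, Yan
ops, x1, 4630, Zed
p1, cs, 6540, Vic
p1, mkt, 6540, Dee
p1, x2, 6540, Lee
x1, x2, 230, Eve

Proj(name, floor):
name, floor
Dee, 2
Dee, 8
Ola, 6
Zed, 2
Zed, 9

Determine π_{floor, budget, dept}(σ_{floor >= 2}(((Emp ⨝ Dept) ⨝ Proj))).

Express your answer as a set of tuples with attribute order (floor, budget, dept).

{(2, 4630, ops), (2, 6540, p1), (8, 6540, p1), (9, 4630, ops)}

Natural join on budget, dept: {(4630, ops, 15, 6000, 36, cs, Eve), (4630, ops, 15, 6000, 36, eng, Kim), (4630, ops, 15, 6000, 36, eng, Pat), (4630, ops, 15, 6000, 36, p1, Yan), (4630, ops, 15, 6000, 36, x1, Zed), (4630, ops, 25, 2870, 7, cs, Eve), (4630, ops, 25, 2870, 7, eng, Kim), (4630, ops, 25, 2870, 7, eng, Pat), (4630, ops, 25, 2870, 7, p1, Yan), (4630, ops, 25, 2870, 7, x1, Zed), (4630, ops, 39, 630, 22, cs, Eve), (4630, ops, 39, 630, 22, eng, Kim), (4630, ops, 39, 630, 22, eng, Pat), (4630, ops, 39, 630, 22, p1, Yan), (4630, ops, 39, 630, 22, x1, Zed), (4630, ops, 5, 6580, 2, cs, Eve), (4630, ops, 5, 6580, 2, eng, Kim), (4630, ops, 5, 6580, 2, eng, Pat), (4630, ops, 5, 6580, 2, p1, Yan), (4630, ops, 5, 6580, 2, x1, Zed), (6540, p1, 22, 240, 11, cs, Vic), (6540, p1, 22, 240, 11, mkt, Dee), (6540, p1, 22, 240, 11, x2, Lee), (6540, p1, 38, 2000, 32, cs, Vic), (6540, p1, 38, 2000, 32, mkt, Dee), (6540, p1, 38, 2000, 32, x2, Lee)}
Natural join on name: {(4630, ops, 15, 6000, 36, x1, Zed, 2), (4630, ops, 15, 6000, 36, x1, Zed, 9), (4630, ops, 25, 2870, 7, x1, Zed, 2), (4630, ops, 25, 2870, 7, x1, Zed, 9), (4630, ops, 39, 630, 22, x1, Zed, 2), (4630, ops, 39, 630, 22, x1, Zed, 9), (4630, ops, 5, 6580, 2, x1, Zed, 2), (4630, ops, 5, 6580, 2, x1, Zed, 9), (6540, p1, 22, 240, 11, mkt, Dee, 2), (6540, p1, 22, 240, 11, mkt, Dee, 8), (6540, p1, 38, 2000, 32, mkt, Dee, 2), (6540, p1, 38, 2000, 32, mkt, Dee, 8)}
Selection floor >= 2: {(4630, ops, 15, 6000, 36, x1, Zed, 2), (4630, ops, 15, 6000, 36, x1, Zed, 9), (4630, ops, 25, 2870, 7, x1, Zed, 2), (4630, ops, 25, 2870, 7, x1, Zed, 9), (4630, ops, 39, 630, 22, x1, Zed, 2), (4630, ops, 39, 630, 22, x1, Zed, 9), (4630, ops, 5, 6580, 2, x1, Zed, 2), (4630, ops, 5, 6580, 2, x1, Zed, 9), (6540, p1, 22, 240, 11, mkt, Dee, 2), (6540, p1, 22, 240, 11, mkt, Dee, 8), (6540, p1, 38, 2000, 32, mkt, Dee, 2), (6540, p1, 38, 2000, 32, mkt, Dee, 8)}
π_{floor, budget, dept} gives {(2, 4630, ops), (2, 6540, p1), (8, 6540, p1), (9, 4630, ops)} (8 duplicate(s) eliminated).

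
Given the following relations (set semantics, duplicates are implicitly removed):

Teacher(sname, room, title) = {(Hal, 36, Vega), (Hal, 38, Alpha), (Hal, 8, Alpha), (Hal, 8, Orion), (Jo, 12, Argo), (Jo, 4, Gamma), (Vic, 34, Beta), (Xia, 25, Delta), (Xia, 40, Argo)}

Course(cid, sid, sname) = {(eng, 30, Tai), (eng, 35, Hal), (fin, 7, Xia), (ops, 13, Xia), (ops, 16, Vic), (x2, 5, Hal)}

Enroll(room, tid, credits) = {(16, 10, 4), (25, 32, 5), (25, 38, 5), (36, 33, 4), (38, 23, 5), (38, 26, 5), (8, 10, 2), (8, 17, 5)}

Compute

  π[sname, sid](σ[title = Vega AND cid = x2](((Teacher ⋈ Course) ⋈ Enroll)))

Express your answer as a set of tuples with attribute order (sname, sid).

{(Hal, 5)}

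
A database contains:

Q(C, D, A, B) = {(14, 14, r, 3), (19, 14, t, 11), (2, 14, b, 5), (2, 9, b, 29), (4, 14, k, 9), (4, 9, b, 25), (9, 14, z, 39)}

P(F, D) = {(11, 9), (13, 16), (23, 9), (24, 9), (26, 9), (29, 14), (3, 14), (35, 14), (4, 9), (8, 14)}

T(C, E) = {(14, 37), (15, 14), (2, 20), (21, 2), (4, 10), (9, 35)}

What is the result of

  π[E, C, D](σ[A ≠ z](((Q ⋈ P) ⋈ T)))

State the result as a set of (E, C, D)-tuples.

Q ⋈ P (natural join on D): {(14, 14, r, 3, 29), (14, 14, r, 3, 3), (14, 14, r, 3, 35), (14, 14, r, 3, 8), (19, 14, t, 11, 29), (19, 14, t, 11, 3), (19, 14, t, 11, 35), (19, 14, t, 11, 8), (2, 14, b, 5, 29), (2, 14, b, 5, 3), (2, 14, b, 5, 35), (2, 14, b, 5, 8), (2, 9, b, 29, 11), (2, 9, b, 29, 23), (2, 9, b, 29, 24), (2, 9, b, 29, 26), (2, 9, b, 29, 4), (4, 14, k, 9, 29), (4, 14, k, 9, 3), (4, 14, k, 9, 35), (4, 14, k, 9, 8), (4, 9, b, 25, 11), (4, 9, b, 25, 23), (4, 9, b, 25, 24), (4, 9, b, 25, 26), (4, 9, b, 25, 4), (9, 14, z, 39, 29), (9, 14, z, 39, 3), (9, 14, z, 39, 35), (9, 14, z, 39, 8)}
(Q ⋈ P) ⋈ T (natural join on C): {(14, 14, r, 3, 29, 37), (14, 14, r, 3, 3, 37), (14, 14, r, 3, 35, 37), (14, 14, r, 3, 8, 37), (2, 14, b, 5, 29, 20), (2, 14, b, 5, 3, 20), (2, 14, b, 5, 35, 20), (2, 14, b, 5, 8, 20), (2, 9, b, 29, 11, 20), (2, 9, b, 29, 23, 20), (2, 9, b, 29, 24, 20), (2, 9, b, 29, 26, 20), (2, 9, b, 29, 4, 20), (4, 14, k, 9, 29, 10), (4, 14, k, 9, 3, 10), (4, 14, k, 9, 35, 10), (4, 14, k, 9, 8, 10), (4, 9, b, 25, 11, 10), (4, 9, b, 25, 23, 10), (4, 9, b, 25, 24, 10), (4, 9, b, 25, 26, 10), (4, 9, b, 25, 4, 10), (9, 14, z, 39, 29, 35), (9, 14, z, 39, 3, 35), (9, 14, z, 39, 35, 35), (9, 14, z, 39, 8, 35)}
Selection A ≠ z: {(14, 14, r, 3, 29, 37), (14, 14, r, 3, 3, 37), (14, 14, r, 3, 35, 37), (14, 14, r, 3, 8, 37), (2, 14, b, 5, 29, 20), (2, 14, b, 5, 3, 20), (2, 14, b, 5, 35, 20), (2, 14, b, 5, 8, 20), (2, 9, b, 29, 11, 20), (2, 9, b, 29, 23, 20), (2, 9, b, 29, 24, 20), (2, 9, b, 29, 26, 20), (2, 9, b, 29, 4, 20), (4, 14, k, 9, 29, 10), (4, 14, k, 9, 3, 10), (4, 14, k, 9, 35, 10), (4, 14, k, 9, 8, 10), (4, 9, b, 25, 11, 10), (4, 9, b, 25, 23, 10), (4, 9, b, 25, 24, 10), (4, 9, b, 25, 26, 10), (4, 9, b, 25, 4, 10)}
π[E, C, D]: project onto (E, C, D) (17 duplicate(s) eliminated) → {(10, 4, 14), (10, 4, 9), (20, 2, 14), (20, 2, 9), (37, 14, 14)}

{(10, 4, 14), (10, 4, 9), (20, 2, 14), (20, 2, 9), (37, 14, 14)}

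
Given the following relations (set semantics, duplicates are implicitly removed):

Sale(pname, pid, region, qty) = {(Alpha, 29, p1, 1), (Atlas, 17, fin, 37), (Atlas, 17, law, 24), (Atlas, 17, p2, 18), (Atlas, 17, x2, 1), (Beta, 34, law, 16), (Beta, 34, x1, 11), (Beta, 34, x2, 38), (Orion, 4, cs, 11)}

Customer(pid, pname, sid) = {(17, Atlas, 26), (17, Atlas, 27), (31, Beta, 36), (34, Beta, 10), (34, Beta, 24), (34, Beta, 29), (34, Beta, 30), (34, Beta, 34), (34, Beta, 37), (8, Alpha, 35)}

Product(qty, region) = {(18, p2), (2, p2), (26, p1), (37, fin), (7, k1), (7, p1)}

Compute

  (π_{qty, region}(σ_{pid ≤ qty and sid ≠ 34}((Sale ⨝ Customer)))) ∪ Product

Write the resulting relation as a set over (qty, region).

{(18, p2), (2, p2), (24, law), (26, p1), (37, fin), (38, x2), (7, k1), (7, p1)}

Natural join on pname, pid: {(Atlas, 17, fin, 37, 26), (Atlas, 17, fin, 37, 27), (Atlas, 17, law, 24, 26), (Atlas, 17, law, 24, 27), (Atlas, 17, p2, 18, 26), (Atlas, 17, p2, 18, 27), (Atlas, 17, x2, 1, 26), (Atlas, 17, x2, 1, 27), (Beta, 34, law, 16, 10), (Beta, 34, law, 16, 24), (Beta, 34, law, 16, 29), (Beta, 34, law, 16, 30), (Beta, 34, law, 16, 34), (Beta, 34, law, 16, 37), (Beta, 34, x1, 11, 10), (Beta, 34, x1, 11, 24), (Beta, 34, x1, 11, 29), (Beta, 34, x1, 11, 30), (Beta, 34, x1, 11, 34), (Beta, 34, x1, 11, 37), (Beta, 34, x2, 38, 10), (Beta, 34, x2, 38, 24), (Beta, 34, x2, 38, 29), (Beta, 34, x2, 38, 30), (Beta, 34, x2, 38, 34), (Beta, 34, x2, 38, 37)}
Apply σ_{pid ≤ qty and sid ≠ 34}; surviving tuples: {(Atlas, 17, fin, 37, 26), (Atlas, 17, fin, 37, 27), (Atlas, 17, law, 24, 26), (Atlas, 17, law, 24, 27), (Atlas, 17, p2, 18, 26), (Atlas, 17, p2, 18, 27), (Beta, 34, x2, 38, 10), (Beta, 34, x2, 38, 24), (Beta, 34, x2, 38, 29), (Beta, 34, x2, 38, 30), (Beta, 34, x2, 38, 37)}
Keep only column(s) qty, region (7 duplicate(s) eliminated): {(18, p2), (24, law), (37, fin), (38, x2)}
Union: {(18, p2), (24, law), (37, fin), (38, x2)} with {(18, p2), (2, p2), (26, p1), (37, fin), (7, k1), (7, p1)} → {(18, p2), (2, p2), (24, law), (26, p1), (37, fin), (38, x2), (7, k1), (7, p1)}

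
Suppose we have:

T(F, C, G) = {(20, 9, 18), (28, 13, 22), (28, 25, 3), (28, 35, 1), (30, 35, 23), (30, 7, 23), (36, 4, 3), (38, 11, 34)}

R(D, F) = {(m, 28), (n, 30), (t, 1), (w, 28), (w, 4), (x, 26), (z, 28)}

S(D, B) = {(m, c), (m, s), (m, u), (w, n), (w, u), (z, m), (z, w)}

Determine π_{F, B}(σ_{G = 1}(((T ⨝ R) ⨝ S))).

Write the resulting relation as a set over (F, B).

Natural join on F: {(28, 13, 22, m), (28, 13, 22, w), (28, 13, 22, z), (28, 25, 3, m), (28, 25, 3, w), (28, 25, 3, z), (28, 35, 1, m), (28, 35, 1, w), (28, 35, 1, z), (30, 35, 23, n), (30, 7, 23, n)}
Natural join on D: {(28, 13, 22, m, c), (28, 13, 22, m, s), (28, 13, 22, m, u), (28, 13, 22, w, n), (28, 13, 22, w, u), (28, 13, 22, z, m), (28, 13, 22, z, w), (28, 25, 3, m, c), (28, 25, 3, m, s), (28, 25, 3, m, u), (28, 25, 3, w, n), (28, 25, 3, w, u), (28, 25, 3, z, m), (28, 25, 3, z, w), (28, 35, 1, m, c), (28, 35, 1, m, s), (28, 35, 1, m, u), (28, 35, 1, w, n), (28, 35, 1, w, u), (28, 35, 1, z, m), (28, 35, 1, z, w)}
Apply σ_{G = 1}; surviving tuples: {(28, 35, 1, m, c), (28, 35, 1, m, s), (28, 35, 1, m, u), (28, 35, 1, w, n), (28, 35, 1, w, u), (28, 35, 1, z, m), (28, 35, 1, z, w)}
Projecting to F, B (1 duplicate(s) eliminated): {(28, c), (28, m), (28, n), (28, s), (28, u), (28, w)}

{(28, c), (28, m), (28, n), (28, s), (28, u), (28, w)}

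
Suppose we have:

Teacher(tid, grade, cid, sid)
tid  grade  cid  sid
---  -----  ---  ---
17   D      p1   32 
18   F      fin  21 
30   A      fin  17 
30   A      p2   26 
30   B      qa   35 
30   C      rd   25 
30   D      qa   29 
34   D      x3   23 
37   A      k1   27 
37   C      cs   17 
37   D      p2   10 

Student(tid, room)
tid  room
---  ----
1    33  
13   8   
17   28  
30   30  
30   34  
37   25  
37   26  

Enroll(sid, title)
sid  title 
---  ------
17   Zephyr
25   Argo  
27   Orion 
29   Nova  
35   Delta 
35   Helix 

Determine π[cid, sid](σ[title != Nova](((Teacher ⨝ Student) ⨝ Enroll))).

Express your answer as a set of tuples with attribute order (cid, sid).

{(cs, 17), (fin, 17), (k1, 27), (qa, 35), (rd, 25)}

Teacher ⋈ Student (natural join on tid): {(17, D, p1, 32, 28), (30, A, fin, 17, 30), (30, A, fin, 17, 34), (30, A, p2, 26, 30), (30, A, p2, 26, 34), (30, B, qa, 35, 30), (30, B, qa, 35, 34), (30, C, rd, 25, 30), (30, C, rd, 25, 34), (30, D, qa, 29, 30), (30, D, qa, 29, 34), (37, A, k1, 27, 25), (37, A, k1, 27, 26), (37, C, cs, 17, 25), (37, C, cs, 17, 26), (37, D, p2, 10, 25), (37, D, p2, 10, 26)}
(Teacher ⨝ Student) ⋈ Enroll (natural join on sid): {(30, A, fin, 17, 30, Zephyr), (30, A, fin, 17, 34, Zephyr), (30, B, qa, 35, 30, Delta), (30, B, qa, 35, 30, Helix), (30, B, qa, 35, 34, Delta), (30, B, qa, 35, 34, Helix), (30, C, rd, 25, 30, Argo), (30, C, rd, 25, 34, Argo), (30, D, qa, 29, 30, Nova), (30, D, qa, 29, 34, Nova), (37, A, k1, 27, 25, Orion), (37, A, k1, 27, 26, Orion), (37, C, cs, 17, 25, Zephyr), (37, C, cs, 17, 26, Zephyr)}
σ[title != Nova]: keep tuples satisfying title != Nova → {(30, A, fin, 17, 30, Zephyr), (30, A, fin, 17, 34, Zephyr), (30, B, qa, 35, 30, Delta), (30, B, qa, 35, 30, Helix), (30, B, qa, 35, 34, Delta), (30, B, qa, 35, 34, Helix), (30, C, rd, 25, 30, Argo), (30, C, rd, 25, 34, Argo), (37, A, k1, 27, 25, Orion), (37, A, k1, 27, 26, Orion), (37, C, cs, 17, 25, Zephyr), (37, C, cs, 17, 26, Zephyr)}
π[cid, sid]: project onto (cid, sid) (7 duplicate(s) eliminated) → {(cs, 17), (fin, 17), (k1, 27), (qa, 35), (rd, 25)}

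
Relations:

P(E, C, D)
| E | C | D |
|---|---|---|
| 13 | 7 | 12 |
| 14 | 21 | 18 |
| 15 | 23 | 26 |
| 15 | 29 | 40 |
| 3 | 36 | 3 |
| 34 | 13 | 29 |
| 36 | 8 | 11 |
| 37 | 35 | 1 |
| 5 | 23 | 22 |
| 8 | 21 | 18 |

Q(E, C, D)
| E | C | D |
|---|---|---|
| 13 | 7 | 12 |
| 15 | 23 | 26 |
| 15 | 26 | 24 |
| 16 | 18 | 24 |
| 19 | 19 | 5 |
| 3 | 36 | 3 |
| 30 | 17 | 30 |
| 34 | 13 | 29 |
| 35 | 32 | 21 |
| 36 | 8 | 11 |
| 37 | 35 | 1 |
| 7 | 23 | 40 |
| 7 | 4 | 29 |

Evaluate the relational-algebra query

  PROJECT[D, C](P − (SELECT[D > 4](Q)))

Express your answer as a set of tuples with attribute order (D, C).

{(1, 35), (18, 21), (22, 23), (3, 36), (40, 29)}

Apply σ_{D > 4}; surviving tuples: {(13, 7, 12), (15, 23, 26), (15, 26, 24), (16, 18, 24), (19, 19, 5), (30, 17, 30), (34, 13, 29), (35, 32, 21), (36, 8, 11), (7, 23, 40), (7, 4, 29)}
Taking the difference: {(14, 21, 18), (15, 29, 40), (3, 36, 3), (37, 35, 1), (5, 23, 22), (8, 21, 18)}
π[D, C]: project onto (D, C) (1 duplicate(s) eliminated) → {(1, 35), (18, 21), (22, 23), (3, 36), (40, 29)}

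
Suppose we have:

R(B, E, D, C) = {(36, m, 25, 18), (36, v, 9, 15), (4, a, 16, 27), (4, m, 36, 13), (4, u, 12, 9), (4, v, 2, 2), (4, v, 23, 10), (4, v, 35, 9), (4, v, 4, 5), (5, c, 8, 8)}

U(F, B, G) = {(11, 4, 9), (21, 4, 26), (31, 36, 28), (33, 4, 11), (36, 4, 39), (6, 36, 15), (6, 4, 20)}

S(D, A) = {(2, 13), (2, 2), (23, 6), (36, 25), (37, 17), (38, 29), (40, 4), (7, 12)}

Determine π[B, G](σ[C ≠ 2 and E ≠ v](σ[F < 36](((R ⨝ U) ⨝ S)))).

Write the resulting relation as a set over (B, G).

{(4, 11), (4, 20), (4, 26), (4, 9)}

Natural join on B: {(36, m, 25, 18, 31, 28), (36, m, 25, 18, 6, 15), (36, v, 9, 15, 31, 28), (36, v, 9, 15, 6, 15), (4, a, 16, 27, 11, 9), (4, a, 16, 27, 21, 26), (4, a, 16, 27, 33, 11), (4, a, 16, 27, 36, 39), (4, a, 16, 27, 6, 20), (4, m, 36, 13, 11, 9), (4, m, 36, 13, 21, 26), (4, m, 36, 13, 33, 11), (4, m, 36, 13, 36, 39), (4, m, 36, 13, 6, 20), (4, u, 12, 9, 11, 9), (4, u, 12, 9, 21, 26), (4, u, 12, 9, 33, 11), (4, u, 12, 9, 36, 39), (4, u, 12, 9, 6, 20), (4, v, 2, 2, 11, 9), (4, v, 2, 2, 21, 26), (4, v, 2, 2, 33, 11), (4, v, 2, 2, 36, 39), (4, v, 2, 2, 6, 20), (4, v, 23, 10, 11, 9), (4, v, 23, 10, 21, 26), (4, v, 23, 10, 33, 11), (4, v, 23, 10, 36, 39), (4, v, 23, 10, 6, 20), (4, v, 35, 9, 11, 9), (4, v, 35, 9, 21, 26), (4, v, 35, 9, 33, 11), (4, v, 35, 9, 36, 39), (4, v, 35, 9, 6, 20), (4, v, 4, 5, 11, 9), (4, v, 4, 5, 21, 26), (4, v, 4, 5, 33, 11), (4, v, 4, 5, 36, 39), (4, v, 4, 5, 6, 20)}
Natural join on D: {(4, m, 36, 13, 11, 9, 25), (4, m, 36, 13, 21, 26, 25), (4, m, 36, 13, 33, 11, 25), (4, m, 36, 13, 36, 39, 25), (4, m, 36, 13, 6, 20, 25), (4, v, 2, 2, 11, 9, 13), (4, v, 2, 2, 11, 9, 2), (4, v, 2, 2, 21, 26, 13), (4, v, 2, 2, 21, 26, 2), (4, v, 2, 2, 33, 11, 13), (4, v, 2, 2, 33, 11, 2), (4, v, 2, 2, 36, 39, 13), (4, v, 2, 2, 36, 39, 2), (4, v, 2, 2, 6, 20, 13), (4, v, 2, 2, 6, 20, 2), (4, v, 23, 10, 11, 9, 6), (4, v, 23, 10, 21, 26, 6), (4, v, 23, 10, 33, 11, 6), (4, v, 23, 10, 36, 39, 6), (4, v, 23, 10, 6, 20, 6)}
Filtering on F < 36 leaves {(4, m, 36, 13, 11, 9, 25), (4, m, 36, 13, 21, 26, 25), (4, m, 36, 13, 33, 11, 25), (4, m, 36, 13, 6, 20, 25), (4, v, 2, 2, 11, 9, 13), (4, v, 2, 2, 11, 9, 2), (4, v, 2, 2, 21, 26, 13), (4, v, 2, 2, 21, 26, 2), (4, v, 2, 2, 33, 11, 13), (4, v, 2, 2, 33, 11, 2), (4, v, 2, 2, 6, 20, 13), (4, v, 2, 2, 6, 20, 2), (4, v, 23, 10, 11, 9, 6), (4, v, 23, 10, 21, 26, 6), (4, v, 23, 10, 33, 11, 6), (4, v, 23, 10, 6, 20, 6)}.
Filtering on C ≠ 2 and E ≠ v leaves {(4, m, 36, 13, 11, 9, 25), (4, m, 36, 13, 21, 26, 25), (4, m, 36, 13, 33, 11, 25), (4, m, 36, 13, 6, 20, 25)}.
Keep only column(s) B, G: {(4, 11), (4, 20), (4, 26), (4, 9)}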